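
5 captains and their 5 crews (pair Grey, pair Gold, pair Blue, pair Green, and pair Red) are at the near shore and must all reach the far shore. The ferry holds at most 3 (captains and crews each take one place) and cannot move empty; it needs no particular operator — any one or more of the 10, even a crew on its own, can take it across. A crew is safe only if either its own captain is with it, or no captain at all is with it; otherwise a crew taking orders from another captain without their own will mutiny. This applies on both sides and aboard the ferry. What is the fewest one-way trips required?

11

Counting alone: each trip to the far shore takes at most 3 across and each return brings at least 1 back, so after t trips out (and t−1 returns) at most 3t − (t−1) of the 10 are across; that first reaches 10 at t = 5, so at least 9 crossings are needed.
The safety rule pushes this higher. Following every safe sequence of crossings, the most of the 10 that can be at the far shore as the ferry arrives there on crossing 9 is 9 — never all 10.
So no plan with fewer than 11 crossings exists, and this one achieves 11:
1. captain Grey and crew Grey cross → the far shore.
2. captain Grey crosses ← the near shore.
3. crew Blue, crew Gold, and crew Green cross → the far shore.
4. crew Grey crosses ← the near shore.
5. captain Blue, captain Gold, and captain Green cross → the far shore.
6. captain Gold and crew Gold cross ← the near shore.
7. captain Gold, captain Grey, and captain Red cross → the far shore.
8. crew Blue crosses ← the near shore.
9. crew Gold and crew Grey cross → the far shore.
10. crew Grey crosses ← the near shore.
11. crew Blue, crew Grey, and crew Red cross → the far shore.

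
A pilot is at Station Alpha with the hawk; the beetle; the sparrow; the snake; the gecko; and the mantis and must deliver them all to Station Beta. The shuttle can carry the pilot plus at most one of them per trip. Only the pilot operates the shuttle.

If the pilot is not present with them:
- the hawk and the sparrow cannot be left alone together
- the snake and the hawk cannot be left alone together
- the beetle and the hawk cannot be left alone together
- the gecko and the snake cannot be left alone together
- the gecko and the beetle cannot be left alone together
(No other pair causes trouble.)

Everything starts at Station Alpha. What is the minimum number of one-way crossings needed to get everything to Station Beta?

Whatever the first load, the items left behind include a forbidden pair without the pilot. No opening move is safe, so no plan exists.

impossible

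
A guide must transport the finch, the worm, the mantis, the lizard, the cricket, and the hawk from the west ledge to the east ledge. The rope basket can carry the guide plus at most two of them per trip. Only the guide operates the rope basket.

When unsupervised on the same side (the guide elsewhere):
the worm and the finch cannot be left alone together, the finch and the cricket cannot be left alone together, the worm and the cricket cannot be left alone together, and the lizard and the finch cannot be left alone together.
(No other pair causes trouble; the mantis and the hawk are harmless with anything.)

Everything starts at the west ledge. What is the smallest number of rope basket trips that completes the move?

Counting alone: the guide can take at most 2 across per trip to the east ledge, so moving all 6 needs at least 3 loaded trips out, with a return between consecutive ones — at least 5 crossings.
The safety rule pushes this higher. Following every safe sequence of crossings, the most of the 6 that can be at the east ledge as the rope basket arrives there on crossings 5, 7 is 4, 5 respectively — never all 6.
So no plan with fewer than 9 crossings exists, and this one achieves 9:
1. Guide goes to the east ledge with the finch and the worm.  [the west ledge: the cricket, the hawk, the lizard, the mantis | the east ledge: the finch, the worm]
2. Guide goes back to the west ledge with the finch.  [the west ledge: the cricket, the finch, the hawk, the lizard, the mantis | the east ledge: the worm]
3. Guide goes to the east ledge with the finch and the mantis.  [the west ledge: the cricket, the hawk, the lizard | the east ledge: the finch, the mantis, the worm]
4. Guide goes back to the west ledge with the finch.  [the west ledge: the cricket, the finch, the hawk, the lizard | the east ledge: the mantis, the worm]
5. Guide goes to the east ledge with the finch and the lizard.  [the west ledge: the cricket, the hawk | the east ledge: the finch, the lizard, the mantis, the worm]
6. Guide goes back to the west ledge with the finch.  [the west ledge: the cricket, the finch, the hawk | the east ledge: the lizard, the mantis, the worm]
7. Guide goes to the east ledge with the finch and the hawk.  [the west ledge: the cricket | the east ledge: the finch, the hawk, the lizard, the mantis, the worm]
8. Guide goes back to the west ledge with the finch.  [the west ledge: the cricket, the finch | the east ledge: the hawk, the lizard, the mantis, the worm]
9. Guide goes to the east ledge with the cricket and the finch.  [the west ledge: — | the east ledge: the cricket, the finch, the hawk, the lizard, the mantis, the worm]

9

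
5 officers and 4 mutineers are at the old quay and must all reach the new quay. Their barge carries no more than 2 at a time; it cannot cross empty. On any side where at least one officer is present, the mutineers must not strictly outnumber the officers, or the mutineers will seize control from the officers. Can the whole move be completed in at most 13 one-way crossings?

Counting alone: each trip to the new quay takes at most 2 across and each return brings at least 1 back, so after t trips out (and t−1 returns) at most 2t − (t−1) of the 9 are across; that first reaches 9 at t = 8, so at least 15 crossings are needed.
Since 13 < 15, 13 crossings cannot be enough. (The shortest complete plan in fact takes 15:)
1. 2 mutineers → the new quay.  (the old quay: 5O 2M; the new quay: 0O 2M)
2. 1 mutineer ← the old quay.  (the old quay: 5O 3M; the new quay: 0O 1M)
3. 2 mutineers → the new quay.  (the old quay: 5O 1M; the new quay: 0O 3M)
4. 1 mutineer ← the old quay.  (the old quay: 5O 2M; the new quay: 0O 2M)
5. 2 officers → the new quay.  (the old quay: 3O 2M; the new quay: 2O 2M)
6. 1 mutineer ← the old quay.  (the old quay: 3O 3M; the new quay: 2O 1M)
7. 1 officer and 1 mutineer → the new quay.  (the old quay: 2O 2M; the new quay: 3O 2M)
8. 1 officer ← the old quay.  (the old quay: 3O 2M; the new quay: 2O 2M)
9. 1 officer and 1 mutineer → the new quay.  (the old quay: 2O 1M; the new quay: 3O 3M)
10. 1 mutineer ← the old quay.  (the old quay: 2O 2M; the new quay: 3O 2M)
11. 1 officer and 1 mutineer → the new quay.  (the old quay: 1O 1M; the new quay: 4O 3M)
12. 1 officer ← the old quay.  (the old quay: 2O 1M; the new quay: 3O 3M)
13. 1 officer and 1 mutineer → the new quay.  (the old quay: 1O 0M; the new quay: 4O 4M)
14. 1 mutineer ← the old quay.  (the old quay: 1O 1M; the new quay: 4O 3M)
15. 1 officer and 1 mutineer → the new quay.  (the old quay: 0O 0M; the new quay: 5O 4M)

No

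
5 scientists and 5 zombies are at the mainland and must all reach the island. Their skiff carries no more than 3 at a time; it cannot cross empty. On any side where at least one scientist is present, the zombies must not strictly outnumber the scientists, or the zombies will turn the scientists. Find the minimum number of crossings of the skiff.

11

Counting alone: each trip to the island takes at most 3 across and each return brings at least 1 back, so after t trips out (and t−1 returns) at most 3t − (t−1) of the 10 are across; that first reaches 10 at t = 5, so at least 9 crossings are needed.
The safety rule pushes this higher. Following every safe sequence of crossings, the most of the 10 that can be at the island as the skiff arrives there on crossing 9 is 9 — never all 10.
So no plan with fewer than 11 crossings exists, and this one achieves 11:
1. 2 zombies → the island.  (the mainland: 5S 3Z; the island: 0S 2Z)
2. 1 zombie ← the mainland.  (the mainland: 5S 4Z; the island: 0S 1Z)
3. 3 zombies → the island.  (the mainland: 5S 1Z; the island: 0S 4Z)
4. 1 zombie ← the mainland.  (the mainland: 5S 2Z; the island: 0S 3Z)
5. 3 scientists → the island.  (the mainland: 2S 2Z; the island: 3S 3Z)
6. 1 scientist and 1 zombie ← the mainland.  (the mainland: 3S 3Z; the island: 2S 2Z)
7. 3 scientists → the island.  (the mainland: 0S 3Z; the island: 5S 2Z)
8. 1 zombie ← the mainland.  (the mainland: 0S 4Z; the island: 5S 1Z)
9. 2 zombies → the island.  (the mainland: 0S 2Z; the island: 5S 3Z)
10. 1 zombie ← the mainland.  (the mainland: 0S 3Z; the island: 5S 2Z)
11. 3 zombies → the island.  (the mainland: 0S 0Z; the island: 5S 5Z)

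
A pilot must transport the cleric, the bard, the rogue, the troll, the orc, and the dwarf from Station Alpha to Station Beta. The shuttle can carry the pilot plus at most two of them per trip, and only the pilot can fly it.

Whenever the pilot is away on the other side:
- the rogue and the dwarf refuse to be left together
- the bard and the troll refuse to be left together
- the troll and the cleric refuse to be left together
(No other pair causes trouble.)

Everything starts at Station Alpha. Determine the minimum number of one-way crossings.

7

Counting alone: the pilot can take at most 2 across per trip to Station Beta, so moving all 6 needs at least 3 loaded trips out, with a return between consecutive ones — at least 5 crossings.
The safety rule pushes this higher. Following every safe sequence of crossings, the most of the 6 that can be at Station Beta as the shuttle arrives there on crossing 5 is 5 — never all 6.
So no plan with fewer than 7 crossings exists, and this one achieves 7:
1. Pilot goes to Station Beta with the rogue and the troll.
2. Pilot goes back to Station Alpha alone.
3. Pilot goes to Station Beta with the cleric.
4. Pilot goes back to Station Alpha with the troll.
5. Pilot goes to Station Beta with the bard and the orc.
6. Pilot goes back to Station Alpha alone.
7. Pilot goes to Station Beta with the dwarf and the troll.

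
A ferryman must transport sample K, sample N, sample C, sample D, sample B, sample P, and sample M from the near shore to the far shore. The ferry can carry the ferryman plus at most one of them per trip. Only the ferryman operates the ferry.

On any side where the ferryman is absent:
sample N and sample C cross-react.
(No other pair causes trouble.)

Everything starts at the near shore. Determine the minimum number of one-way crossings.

Counting alone: the ferryman can take at most 1 across per trip to the far shore, so moving all 7 needs at least 7 loaded trips out, with a return between consecutive ones — at least 13 crossings.
The plan below uses exactly 13 crossings, so it is optimal:
1. Ferryman goes to the far shore with sample N.  [the near shore: sample B, sample C, sample D, sample K, sample M, sample P | the far shore: sample N]
2. Ferryman goes back to the near shore alone.  [the near shore: sample B, sample C, sample D, sample K, sample M, sample P | the far shore: sample N]
3. Ferryman goes to the far shore with sample K.  [the near shore: sample B, sample C, sample D, sample M, sample P | the far shore: sample K, sample N]
4. Ferryman goes back to the near shore alone.  [the near shore: sample B, sample C, sample D, sample M, sample P | the far shore: sample K, sample N]
5. Ferryman goes to the far shore with sample D.  [the near shore: sample B, sample C, sample M, sample P | the far shore: sample D, sample K, sample N]
6. Ferryman goes back to the near shore alone.  [the near shore: sample B, sample C, sample M, sample P | the far shore: sample D, sample K, sample N]
7. Ferryman goes to the far shore with sample B.  [the near shore: sample C, sample M, sample P | the far shore: sample B, sample D, sample K, sample N]
8. Ferryman goes back to the near shore alone.  [the near shore: sample C, sample M, sample P | the far shore: sample B, sample D, sample K, sample N]
9. Ferryman goes to the far shore with sample P.  [the near shore: sample C, sample M | the far shore: sample B, sample D, sample K, sample N, sample P]
10. Ferryman goes back to the near shore alone.  [the near shore: sample C, sample M | the far shore: sample B, sample D, sample K, sample N, sample P]
11. Ferryman goes to the far shore with sample M.  [the near shore: sample C | the far shore: sample B, sample D, sample K, sample M, sample N, sample P]
12. Ferryman goes back to the near shore alone.  [the near shore: sample C | the far shore: sample B, sample D, sample K, sample M, sample N, sample P]
13. Ferryman goes to the far shore with sample C.  [the near shore: — | the far shore: sample B, sample C, sample D, sample K, sample M, sample N, sample P]

13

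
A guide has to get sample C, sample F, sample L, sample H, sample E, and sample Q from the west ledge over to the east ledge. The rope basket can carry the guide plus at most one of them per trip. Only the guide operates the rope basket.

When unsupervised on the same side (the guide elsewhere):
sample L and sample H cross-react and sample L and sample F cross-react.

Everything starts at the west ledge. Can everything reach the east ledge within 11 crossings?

No

Counting alone: the guide can take at most 1 across per trip to the east ledge, so moving all 6 needs at least 6 loaded trips out, with a return between consecutive ones — at least 11 crossings.
The safety rule pushes this higher. Following every safe sequence of crossings, the most of the 6 that can be at the east ledge as the rope basket arrives there on crossing 11 is 5 — never all 6.
So the move cannot be finished within 11 crossings. (The shortest complete plan takes 13:)
1. Guide goes to the east ledge with sample L.
2. Guide goes back to the west ledge alone.
3. Guide goes to the east ledge with sample C.
4. Guide goes back to the west ledge alone.
5. Guide goes to the east ledge with sample F.
6. Guide goes back to the west ledge with sample L.
7. Guide goes to the east ledge with sample H.
8. Guide goes back to the west ledge alone.
9. Guide goes to the east ledge with sample E.
10. Guide goes back to the west ledge alone.
11. Guide goes to the east ledge with sample Q.
12. Guide goes back to the west ledge alone.
13. Guide goes to the east ledge with sample L.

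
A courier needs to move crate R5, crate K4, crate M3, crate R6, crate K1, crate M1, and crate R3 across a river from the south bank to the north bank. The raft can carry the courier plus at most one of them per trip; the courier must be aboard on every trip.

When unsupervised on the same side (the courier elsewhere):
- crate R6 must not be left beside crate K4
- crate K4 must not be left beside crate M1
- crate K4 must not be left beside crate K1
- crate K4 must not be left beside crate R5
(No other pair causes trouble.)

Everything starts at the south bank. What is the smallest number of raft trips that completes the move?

impossible

Following every safe sequence of crossings from the start, the most of the 7 that can be at the north bank as the raft arrives there on crossings 1, 3, 5, 7 is 1, 2, 3, 4 respectively; the best ever achieved is 4 of 7.
From crossing 9 on, no configuration arises that was not already reachable earlier: only 44 distinct safe configurations (who is on which side, and where the raft is) can ever be reached, none of them has everyone across, and every continuation just revisits them. So no valid plan exists.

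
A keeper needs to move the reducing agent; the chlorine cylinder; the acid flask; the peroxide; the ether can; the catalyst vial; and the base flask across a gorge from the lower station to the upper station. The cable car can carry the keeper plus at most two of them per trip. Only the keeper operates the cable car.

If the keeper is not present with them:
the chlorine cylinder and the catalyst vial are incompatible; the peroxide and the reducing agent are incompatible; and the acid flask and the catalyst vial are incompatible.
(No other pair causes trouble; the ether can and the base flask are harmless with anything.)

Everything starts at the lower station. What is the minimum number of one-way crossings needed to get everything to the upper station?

Counting alone: the keeper can take at most 2 across per trip to the upper station, so moving all 7 needs at least 4 loaded trips out, with a return between consecutive ones — at least 7 crossings.
The plan below uses exactly 7 crossings, so it is optimal:
1. Keeper goes to the upper station with the catalyst vial and the reducing agent.  [the lower station: the acid flask, the base flask, the chlorine cylinder, the ether can, the peroxide | the upper station: the catalyst vial, the reducing agent]
2. Keeper goes back to the lower station alone.  [the lower station: the acid flask, the base flask, the chlorine cylinder, the ether can, the peroxide | the upper station: the catalyst vial, the reducing agent]
3. Keeper goes to the upper station with the acid flask and the chlorine cylinder.  [the lower station: the base flask, the ether can, the peroxide | the upper station: the acid flask, the catalyst vial, the chlorine cylinder, the reducing agent]
4. Keeper goes back to the lower station with the catalyst vial.  [the lower station: the base flask, the catalyst vial, the ether can, the peroxide | the upper station: the acid flask, the chlorine cylinder, the reducing agent]
5. Keeper goes to the upper station with the base flask and the ether can.  [the lower station: the catalyst vial, the peroxide | the upper station: the acid flask, the base flask, the chlorine cylinder, the ether can, the reducing agent]
6. Keeper goes back to the lower station alone.  [the lower station: the catalyst vial, the peroxide | the upper station: the acid flask, the base flask, the chlorine cylinder, the ether can, the reducing agent]
7. Keeper goes to the upper station with the catalyst vial and the peroxide.  [the lower station: — | the upper station: the acid flask, the base flask, the catalyst vial, the chlorine cylinder, the ether can, the peroxide, the reducing agent]

7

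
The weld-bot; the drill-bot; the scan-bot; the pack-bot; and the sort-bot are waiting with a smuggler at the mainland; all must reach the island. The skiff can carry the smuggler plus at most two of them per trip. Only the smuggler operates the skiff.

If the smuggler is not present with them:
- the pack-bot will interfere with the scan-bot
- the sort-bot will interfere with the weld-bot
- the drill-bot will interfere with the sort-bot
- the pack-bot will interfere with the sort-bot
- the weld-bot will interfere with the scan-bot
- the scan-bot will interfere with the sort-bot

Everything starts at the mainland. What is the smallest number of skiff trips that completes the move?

7

Counting alone: the smuggler can take at most 2 across per trip to the island, so moving all 5 needs at least 3 loaded trips out, with a return between consecutive ones — at least 5 crossings.
The safety rule pushes this higher. Following every safe sequence of crossings, the most of the 5 that can be at the island as the skiff arrives there on crossing 5 is 4 — never all 5.
So no plan with fewer than 7 crossings exists, and this one achieves 7:
1. Smuggler goes to the island with the scan-bot and the sort-bot.  [the mainland: the drill-bot, the pack-bot, the weld-bot | the island: the scan-bot, the sort-bot]
2. Smuggler goes back to the mainland with the scan-bot.  [the mainland: the drill-bot, the pack-bot, the scan-bot, the weld-bot | the island: the sort-bot]
3. Smuggler goes to the island with the pack-bot and the weld-bot.  [the mainland: the drill-bot, the scan-bot | the island: the pack-bot, the sort-bot, the weld-bot]
4. Smuggler goes back to the mainland with the sort-bot.  [the mainland: the drill-bot, the scan-bot, the sort-bot | the island: the pack-bot, the weld-bot]
5. Smuggler goes to the island with the drill-bot and the scan-bot.  [the mainland: the sort-bot | the island: the drill-bot, the pack-bot, the scan-bot, the weld-bot]
6. Smuggler goes back to the mainland with the scan-bot.  [the mainland: the scan-bot, the sort-bot | the island: the drill-bot, the pack-bot, the weld-bot]
7. Smuggler goes to the island with the scan-bot and the sort-bot.  [the mainland: — | the island: the drill-bot, the pack-bot, the scan-bot, the sort-bot, the weld-bot]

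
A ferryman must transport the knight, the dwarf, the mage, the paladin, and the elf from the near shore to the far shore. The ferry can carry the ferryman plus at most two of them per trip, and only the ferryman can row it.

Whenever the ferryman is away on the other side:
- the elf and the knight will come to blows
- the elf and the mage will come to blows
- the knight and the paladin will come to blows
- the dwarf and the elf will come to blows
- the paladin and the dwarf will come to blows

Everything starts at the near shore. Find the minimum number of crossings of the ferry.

Counting alone: the ferryman can take at most 2 across per trip to the far shore, so moving all 5 needs at least 3 loaded trips out, with a return between consecutive ones — at least 5 crossings.
The safety rule pushes this higher. Following every safe sequence of crossings, the most of the 5 that can be at the far shore as the ferry arrives there on crossing 5 is 4 — never all 5.
So no plan with fewer than 7 crossings exists, and this one achieves 7:
1. Ferryman goes to the far shore with the elf and the paladin.
2. Ferryman goes back to the near shore alone.
3. Ferryman goes to the far shore with the knight.
4. Ferryman goes back to the near shore with the elf and the paladin.
5. Ferryman goes to the far shore with the dwarf and the mage.
6. Ferryman goes back to the near shore alone.
7. Ferryman goes to the far shore with the elf and the paladin.

7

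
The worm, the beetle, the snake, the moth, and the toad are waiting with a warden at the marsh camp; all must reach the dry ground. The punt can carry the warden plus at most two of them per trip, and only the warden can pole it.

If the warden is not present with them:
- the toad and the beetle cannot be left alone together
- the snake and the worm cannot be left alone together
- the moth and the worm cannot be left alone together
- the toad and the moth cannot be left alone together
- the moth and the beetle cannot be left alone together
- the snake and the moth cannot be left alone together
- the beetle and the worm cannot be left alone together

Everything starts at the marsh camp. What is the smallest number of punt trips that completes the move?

Whatever the first load, the items left behind include a forbidden pair without the warden. No opening move is safe, so no plan exists.

impossible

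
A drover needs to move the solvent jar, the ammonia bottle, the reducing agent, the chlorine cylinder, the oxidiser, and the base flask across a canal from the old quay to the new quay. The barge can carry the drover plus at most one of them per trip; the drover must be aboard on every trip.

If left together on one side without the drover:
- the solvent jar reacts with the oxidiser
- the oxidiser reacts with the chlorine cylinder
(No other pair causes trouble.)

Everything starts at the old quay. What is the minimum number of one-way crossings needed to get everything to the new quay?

13

Counting alone: the drover can take at most 1 across per trip to the new quay, so moving all 6 needs at least 6 loaded trips out, with a return between consecutive ones — at least 11 crossings.
The safety rule pushes this higher. Following every safe sequence of crossings, the most of the 6 that can be at the new quay as the barge arrives there on crossing 11 is 5 — never all 6.
So no plan with fewer than 13 crossings exists, and this one achieves 13:
1. Drover goes to the new quay with the oxidiser.
2. Drover goes back to the old quay alone.
3. Drover goes to the new quay with the solvent jar.
4. Drover goes back to the old quay with the oxidiser.
5. Drover goes to the new quay with the chlorine cylinder.
6. Drover goes back to the old quay alone.
7. Drover goes to the new quay with the ammonia bottle.
8. Drover goes back to the old quay alone.
9. Drover goes to the new quay with the reducing agent.
10. Drover goes back to the old quay alone.
11. Drover goes to the new quay with the base flask.
12. Drover goes back to the old quay alone.
13. Drover goes to the new quay with the oxidiser.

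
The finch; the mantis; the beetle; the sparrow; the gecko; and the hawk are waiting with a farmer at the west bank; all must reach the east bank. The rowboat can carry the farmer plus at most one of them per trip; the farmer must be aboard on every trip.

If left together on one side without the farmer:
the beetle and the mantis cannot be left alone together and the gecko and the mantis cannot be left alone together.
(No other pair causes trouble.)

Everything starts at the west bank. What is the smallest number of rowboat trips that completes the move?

Counting alone: the farmer can take at most 1 across per trip to the east bank, so moving all 6 needs at least 6 loaded trips out, with a return between consecutive ones — at least 11 crossings.
The safety rule pushes this higher. Following every safe sequence of crossings, the most of the 6 that can be at the east bank as the rowboat arrives there on crossing 11 is 5 — never all 6.
So no plan with fewer than 13 crossings exists, and this one achieves 13:
1. Farmer goes to the east bank with the mantis.
2. Farmer goes back to the west bank alone.
3. Farmer goes to the east bank with the finch.
4. Farmer goes back to the west bank alone.
5. Farmer goes to the east bank with the beetle.
6. Farmer goes back to the west bank with the mantis.
7. Farmer goes to the east bank with the gecko.
8. Farmer goes back to the west bank alone.
9. Farmer goes to the east bank with the sparrow.
10. Farmer goes back to the west bank alone.
11. Farmer goes to the east bank with the hawk.
12. Farmer goes back to the west bank alone.
13. Farmer goes to the east bank with the mantis.

13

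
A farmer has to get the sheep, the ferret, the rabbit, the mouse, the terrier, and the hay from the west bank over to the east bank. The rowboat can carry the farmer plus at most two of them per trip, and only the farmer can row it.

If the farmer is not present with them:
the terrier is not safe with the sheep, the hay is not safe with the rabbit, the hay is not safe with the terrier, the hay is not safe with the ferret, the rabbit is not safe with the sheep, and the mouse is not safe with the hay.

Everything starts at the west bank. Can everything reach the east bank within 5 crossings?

No

Counting alone: the farmer can take at most 2 across per trip to the east bank, so moving all 6 needs at least 3 loaded trips out, with a return between consecutive ones — at least 5 crossings.
The safety rule pushes this higher. Following every safe sequence of crossings, the most of the 6 that can be at the east bank as the rowboat arrives there on crossing 5 is 5 — never all 6.
So the move cannot be finished within 5 crossings. (The shortest complete plan takes 7:)
1. Farmer goes to the east bank with the hay and the sheep.
2. Farmer goes back to the west bank alone.
3. Farmer goes to the east bank with the ferret and the rabbit.
4. Farmer goes back to the west bank with the hay and the sheep.
5. Farmer goes to the east bank with the mouse and the terrier.
6. Farmer goes back to the west bank alone.
7. Farmer goes to the east bank with the hay and the sheep.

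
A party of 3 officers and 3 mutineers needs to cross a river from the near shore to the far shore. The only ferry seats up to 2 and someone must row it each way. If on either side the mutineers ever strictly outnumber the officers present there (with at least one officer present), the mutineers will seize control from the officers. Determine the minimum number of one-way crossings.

Counting alone: each trip to the far shore takes at most 2 across and each return brings at least 1 back, so after t trips out (and t−1 returns) at most 2t − (t−1) of the 6 are across; that first reaches 6 at t = 5, so at least 9 crossings are needed.
The safety rule pushes this higher. Following every safe sequence of crossings, the most of the 6 that can be at the far shore as the ferry arrives there on crossing 9 is 5 — never all 6.
So no plan with fewer than 11 crossings exists, and this one achieves 11:
1. 2 mutineers → the far shore.  (the near shore: 3O 1M; the far shore: 0O 2M)
2. 1 mutineer ← the near shore.  (the near shore: 3O 2M; the far shore: 0O 1M)
3. 2 mutineers → the far shore.  (the near shore: 3O 0M; the far shore: 0O 3M)
4. 1 mutineer ← the near shore.  (the near shore: 3O 1M; the far shore: 0O 2M)
5. 2 officers → the far shore.  (the near shore: 1O 1M; the far shore: 2O 2M)
6. 1 officer and 1 mutineer ← the near shore.  (the near shore: 2O 2M; the far shore: 1O 1M)
7. 2 officers → the far shore.  (the near shore: 0O 2M; the far shore: 3O 1M)
8. 1 mutineer ← the near shore.  (the near shore: 0O 3M; the far shore: 3O 0M)
9. 2 mutineers → the far shore.  (the near shore: 0O 1M; the far shore: 3O 2M)
10. 1 mutineer ← the near shore.  (the near shore: 0O 2M; the far shore: 3O 1M)
11. 2 mutineers → the far shore.  (the near shore: 0O 0M; the far shore: 3O 3M)

11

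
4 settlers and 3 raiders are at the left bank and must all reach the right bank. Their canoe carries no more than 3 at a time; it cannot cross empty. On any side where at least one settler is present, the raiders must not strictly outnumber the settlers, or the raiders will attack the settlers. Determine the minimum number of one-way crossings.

Counting alone: each trip to the right bank takes at most 3 across and each return brings at least 1 back, so after t trips out (and t−1 returns) at most 3t − (t−1) of the 7 are across; that first reaches 7 at t = 3, so at least 5 crossings are needed.
The plan below uses exactly 5 crossings, so it is optimal:
1. 3 raiders → the right bank.  (the left bank: 4S 0R; the right bank: 0S 3R)
2. 1 raider ← the left bank.  (the left bank: 4S 1R; the right bank: 0S 2R)
3. 3 settlers → the right bank.  (the left bank: 1S 1R; the right bank: 3S 2R)
4. 1 settler ← the left bank.  (the left bank: 2S 1R; the right bank: 2S 2R)
5. 2 settlers and 1 raider → the right bank.  (the left bank: 0S 0R; the right bank: 4S 3R)

5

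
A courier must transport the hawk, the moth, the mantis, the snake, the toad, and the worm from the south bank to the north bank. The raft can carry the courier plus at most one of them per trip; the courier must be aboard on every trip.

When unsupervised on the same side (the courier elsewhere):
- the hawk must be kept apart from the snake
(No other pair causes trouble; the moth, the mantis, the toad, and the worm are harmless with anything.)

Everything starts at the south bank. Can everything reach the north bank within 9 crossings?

Counting alone: the courier can take at most 1 across per trip to the north bank, so moving all 6 needs at least 6 loaded trips out, with a return between consecutive ones — at least 11 crossings.
Since 9 < 11, 9 crossings cannot be enough. (The shortest complete plan in fact takes 11:)
1. Courier goes to the north bank with the hawk.  [the south bank: the mantis, the moth, the snake, the toad, the worm | the north bank: the hawk]
2. Courier goes back to the south bank alone.  [the south bank: the mantis, the moth, the snake, the toad, the worm | the north bank: the hawk]
3. Courier goes to the north bank with the moth.  [the south bank: the mantis, the snake, the toad, the worm | the north bank: the hawk, the moth]
4. Courier goes back to the south bank alone.  [the south bank: the mantis, the snake, the toad, the worm | the north bank: the hawk, the moth]
5. Courier goes to the north bank with the mantis.  [the south bank: the snake, the toad, the worm | the north bank: the hawk, the mantis, the moth]
6. Courier goes back to the south bank alone.  [the south bank: the snake, the toad, the worm | the north bank: the hawk, the mantis, the moth]
7. Courier goes to the north bank with the toad.  [the south bank: the snake, the worm | the north bank: the hawk, the mantis, the moth, the toad]
8. Courier goes back to the south bank alone.  [the south bank: the snake, the worm | the north bank: the hawk, the mantis, the moth, the toad]
9. Courier goes to the north bank with the worm.  [the south bank: the snake | the north bank: the hawk, the mantis, the moth, the toad, the worm]
10. Courier goes back to the south bank alone.  [the south bank: the snake | the north bank: the hawk, the mantis, the moth, the toad, the worm]
11. Courier goes to the north bank with the snake.  [the south bank: — | the north bank: the hawk, the mantis, the moth, the snake, the toad, the worm]

No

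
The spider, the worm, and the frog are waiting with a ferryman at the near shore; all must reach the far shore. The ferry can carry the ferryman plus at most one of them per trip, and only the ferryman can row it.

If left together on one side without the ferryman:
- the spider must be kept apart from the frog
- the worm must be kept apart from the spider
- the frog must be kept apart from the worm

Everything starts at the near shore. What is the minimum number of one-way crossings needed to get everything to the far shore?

impossible

Whatever the first load, the items left behind include a forbidden pair without the ferryman. No opening move is safe, so no plan exists.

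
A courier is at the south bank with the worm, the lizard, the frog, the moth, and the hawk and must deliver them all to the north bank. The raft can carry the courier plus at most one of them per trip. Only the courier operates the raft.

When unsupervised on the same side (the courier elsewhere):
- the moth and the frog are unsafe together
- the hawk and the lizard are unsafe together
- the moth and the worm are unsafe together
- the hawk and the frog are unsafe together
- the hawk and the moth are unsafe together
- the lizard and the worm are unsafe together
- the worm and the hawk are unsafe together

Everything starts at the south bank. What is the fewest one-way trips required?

impossible

Whatever the first load, the items left behind include a forbidden pair without the courier. No opening move is safe, so no plan exists.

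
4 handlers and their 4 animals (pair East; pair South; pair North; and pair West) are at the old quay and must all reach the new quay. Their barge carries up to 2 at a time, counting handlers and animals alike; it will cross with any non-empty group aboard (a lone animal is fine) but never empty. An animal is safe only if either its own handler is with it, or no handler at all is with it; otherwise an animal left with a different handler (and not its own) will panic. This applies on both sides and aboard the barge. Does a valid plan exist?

No

Following every safe sequence of crossings from the start, the most of the 8 that can be at the new quay as the barge arrives there on crossings 1, 3, 5 is 2, 3, 4 respectively; the best ever achieved is 4 of 8.
From crossing 7 on, no configuration arises that was not already reachable earlier: only 44 distinct safe configurations (who is on which side, and where the barge is) can ever be reached, none of them has everyone across, and every continuation just revisits them. So no valid plan exists.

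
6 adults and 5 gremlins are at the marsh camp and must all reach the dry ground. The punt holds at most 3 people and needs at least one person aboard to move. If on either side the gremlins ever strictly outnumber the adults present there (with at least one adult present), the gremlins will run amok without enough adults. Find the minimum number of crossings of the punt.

Counting alone: each trip to the dry ground takes at most 3 across and each return brings at least 1 back, so after t trips out (and t−1 returns) at most 3t − (t−1) of the 11 are across; that first reaches 11 at t = 5, so at least 9 crossings are needed.
The plan below uses exactly 9 crossings, so it is optimal:
1. 3 gremlins → the dry ground.  (the marsh camp: 6A 2G; the dry ground: 0A 3G)
2. 1 gremlin ← the marsh camp.  (the marsh camp: 6A 3G; the dry ground: 0A 2G)
3. 3 adults → the dry ground.  (the marsh camp: 3A 3G; the dry ground: 3A 2G)
4. 1 adult ← the marsh camp.  (the marsh camp: 4A 3G; the dry ground: 2A 2G)
5. 2 adults and 1 gremlin → the dry ground.  (the marsh camp: 2A 2G; the dry ground: 4A 3G)
6. 1 adult ← the marsh camp.  (the marsh camp: 3A 2G; the dry ground: 3A 3G)
7. 2 adults and 1 gremlin → the dry ground.  (the marsh camp: 1A 1G; the dry ground: 5A 4G)
8. 1 adult ← the marsh camp.  (the marsh camp: 2A 1G; the dry ground: 4A 4G)
9. 2 adults and 1 gremlin → the dry ground.  (the marsh camp: 0A 0G; the dry ground: 6A 5G)

9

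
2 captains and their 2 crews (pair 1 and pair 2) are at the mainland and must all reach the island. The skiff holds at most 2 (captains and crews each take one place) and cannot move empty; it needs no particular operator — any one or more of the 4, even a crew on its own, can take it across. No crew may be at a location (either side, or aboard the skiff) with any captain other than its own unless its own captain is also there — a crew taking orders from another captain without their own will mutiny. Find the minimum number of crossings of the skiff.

Counting alone: each trip to the island takes at most 2 across and each return brings at least 1 back, so after t trips out (and t−1 returns) at most 2t − (t−1) of the 4 are across; that first reaches 4 at t = 3, so at least 5 crossings are needed.
The plan below uses exactly 5 crossings, so it is optimal:
1. captain 1 and crew 1 cross → the island.
2. captain 1 crosses ← the mainland.
3. captain 1 and captain 2 cross → the island.
4. captain 2 crosses ← the mainland.
5. captain 2 and crew 2 cross → the island.

5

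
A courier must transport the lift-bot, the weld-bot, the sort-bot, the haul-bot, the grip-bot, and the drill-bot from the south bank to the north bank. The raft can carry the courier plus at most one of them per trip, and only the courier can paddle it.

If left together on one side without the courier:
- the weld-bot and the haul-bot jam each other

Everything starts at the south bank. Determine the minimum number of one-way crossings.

11

Counting alone: the courier can take at most 1 across per trip to the north bank, so moving all 6 needs at least 6 loaded trips out, with a return between consecutive ones — at least 11 crossings.
The plan below uses exactly 11 crossings, so it is optimal:
1. Courier goes to the north bank with the weld-bot.
2. Courier goes back to the south bank alone.
3. Courier goes to the north bank with the lift-bot.
4. Courier goes back to the south bank alone.
5. Courier goes to the north bank with the sort-bot.
6. Courier goes back to the south bank alone.
7. Courier goes to the north bank with the grip-bot.
8. Courier goes back to the south bank alone.
9. Courier goes to the north bank with the drill-bot.
10. Courier goes back to the south bank alone.
11. Courier goes to the north bank with the haul-bot.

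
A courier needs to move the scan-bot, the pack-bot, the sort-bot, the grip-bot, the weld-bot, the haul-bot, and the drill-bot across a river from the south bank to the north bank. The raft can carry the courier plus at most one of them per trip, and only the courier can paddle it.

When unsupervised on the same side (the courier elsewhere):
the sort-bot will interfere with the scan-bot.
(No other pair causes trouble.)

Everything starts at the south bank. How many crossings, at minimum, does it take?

13

Counting alone: the courier can take at most 1 across per trip to the north bank, so moving all 7 needs at least 7 loaded trips out, with a return between consecutive ones — at least 13 crossings.
The plan below uses exactly 13 crossings, so it is optimal:
1. Courier goes to the north bank with the scan-bot.  [the south bank: the drill-bot, the grip-bot, the haul-bot, the pack-bot, the sort-bot, the weld-bot | the north bank: the scan-bot]
2. Courier goes back to the south bank alone.  [the south bank: the drill-bot, the grip-bot, the haul-bot, the pack-bot, the sort-bot, the weld-bot | the north bank: the scan-bot]
3. Courier goes to the north bank with the pack-bot.  [the south bank: the drill-bot, the grip-bot, the haul-bot, the sort-bot, the weld-bot | the north bank: the pack-bot, the scan-bot]
4. Courier goes back to the south bank alone.  [the south bank: the drill-bot, the grip-bot, the haul-bot, the sort-bot, the weld-bot | the north bank: the pack-bot, the scan-bot]
5. Courier goes to the north bank with the grip-bot.  [the south bank: the drill-bot, the haul-bot, the sort-bot, the weld-bot | the north bank: the grip-bot, the pack-bot, the scan-bot]
6. Courier goes back to the south bank alone.  [the south bank: the drill-bot, the haul-bot, the sort-bot, the weld-bot | the north bank: the grip-bot, the pack-bot, the scan-bot]
7. Courier goes to the north bank with the weld-bot.  [the south bank: the drill-bot, the haul-bot, the sort-bot | the north bank: the grip-bot, the pack-bot, the scan-bot, the weld-bot]
8. Courier goes back to the south bank alone.  [the south bank: the drill-bot, the haul-bot, the sort-bot | the north bank: the grip-bot, the pack-bot, the scan-bot, the weld-bot]
9. Courier goes to the north bank with the haul-bot.  [the south bank: the drill-bot, the sort-bot | the north bank: the grip-bot, the haul-bot, the pack-bot, the scan-bot, the weld-bot]
10. Courier goes back to the south bank alone.  [the south bank: the drill-bot, the sort-bot | the north bank: the grip-bot, the haul-bot, the pack-bot, the scan-bot, the weld-bot]
11. Courier goes to the north bank with the drill-bot.  [the south bank: the sort-bot | the north bank: the drill-bot, the grip-bot, the haul-bot, the pack-bot, the scan-bot, the weld-bot]
12. Courier goes back to the south bank alone.  [the south bank: the sort-bot | the north bank: the drill-bot, the grip-bot, the haul-bot, the pack-bot, the scan-bot, the weld-bot]
13. Courier goes to the north bank with the sort-bot.  [the south bank: — | the north bank: the drill-bot, the grip-bot, the haul-bot, the pack-bot, the scan-bot, the sort-bot, the weld-bot]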